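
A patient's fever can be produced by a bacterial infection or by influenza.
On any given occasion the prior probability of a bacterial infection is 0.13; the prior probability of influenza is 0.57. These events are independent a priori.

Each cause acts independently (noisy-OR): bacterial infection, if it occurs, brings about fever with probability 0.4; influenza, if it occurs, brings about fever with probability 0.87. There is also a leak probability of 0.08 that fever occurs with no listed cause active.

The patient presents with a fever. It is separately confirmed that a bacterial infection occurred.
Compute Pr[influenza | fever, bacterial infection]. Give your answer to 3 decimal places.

Under noisy-OR, P(fever | causes) = 1 − (1−0.08)·∏(1−qᵢ) over the active causes.
P(fever | bacterial infection) = 0.448*0.43 + 0.92824*0.57 = 0.192640 + 0.529097 = 0.721737
Of this, 0.529097 comes from 0.92824*0.57 (the influenza=true cases).
So P(influenza | fever, bacterial infection) = 0.529097/0.721737 ≈ 0.733.

Pr[influenza | fever, bacterial infection] ≈ 0.733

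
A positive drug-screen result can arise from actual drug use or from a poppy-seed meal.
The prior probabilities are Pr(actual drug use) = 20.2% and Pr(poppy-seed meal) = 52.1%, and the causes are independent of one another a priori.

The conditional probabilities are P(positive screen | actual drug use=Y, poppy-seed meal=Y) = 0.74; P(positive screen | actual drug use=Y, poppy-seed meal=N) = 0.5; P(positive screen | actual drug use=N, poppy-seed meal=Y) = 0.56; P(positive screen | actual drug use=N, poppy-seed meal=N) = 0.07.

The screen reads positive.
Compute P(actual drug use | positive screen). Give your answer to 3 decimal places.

For the numerator, keep only actual drug use=true terms: 0.048379 + 0.077879 = 0.126258
Denominator P(positive screen): 0.07*0.798*0.479 + 0.56*0.798*0.521 + 0.5*0.202*0.479 + 0.74*0.202*0.521 = 0.385839
Posterior = 0.126258 / 0.385839 ≈ 0.327

P(actual drug use | positive screen) ≈ 0.327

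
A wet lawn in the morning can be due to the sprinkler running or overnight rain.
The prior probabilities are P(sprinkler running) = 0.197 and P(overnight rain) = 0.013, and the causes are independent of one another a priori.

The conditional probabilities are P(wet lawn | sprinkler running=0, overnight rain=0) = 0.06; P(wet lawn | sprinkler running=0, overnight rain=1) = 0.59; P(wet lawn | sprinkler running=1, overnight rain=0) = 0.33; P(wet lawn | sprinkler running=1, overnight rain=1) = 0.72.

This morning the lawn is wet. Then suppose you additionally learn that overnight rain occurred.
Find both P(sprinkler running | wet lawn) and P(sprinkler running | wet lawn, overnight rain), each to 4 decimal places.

P(sprinkler running | wet lawn) ≈ 0.5514; P(sprinkler running | wet lawn, overnight rain) ≈ 0.2304

Enumerate the 4 (sprinkler running, overnight rain) configurations and weight by the priors:
  P(wet lawn) = 0.06·0.803·0.987 + 0.59·0.803·0.013 + 0.33·0.197·0.987 + 0.72·0.197·0.013
        = 0.047554 + 0.006159 + 0.064165 + 0.001844 = 0.119722
Configurations with sprinkler running contribute 0.066009, so
  P(sprinkler running | wet lawn) = 0.066009 / 0.119722 ≈ 0.5514

Now condition on the additional information:
P(wet lawn | overnight rain) = 0.59×0.803 + 0.72×0.197 = 0.473770 + 0.141840 = 0.615610
The sprinkler running-present share is 0.72×0.197 = 0.141840.
P(sprinkler running | wet lawn, overnight rain) = 0.141840 / 0.615610 ≈ 0.2304
Conditioning on overnight rain lowers the posterior on sprinkler running: the classic explaining-away effect in a common-effect structure.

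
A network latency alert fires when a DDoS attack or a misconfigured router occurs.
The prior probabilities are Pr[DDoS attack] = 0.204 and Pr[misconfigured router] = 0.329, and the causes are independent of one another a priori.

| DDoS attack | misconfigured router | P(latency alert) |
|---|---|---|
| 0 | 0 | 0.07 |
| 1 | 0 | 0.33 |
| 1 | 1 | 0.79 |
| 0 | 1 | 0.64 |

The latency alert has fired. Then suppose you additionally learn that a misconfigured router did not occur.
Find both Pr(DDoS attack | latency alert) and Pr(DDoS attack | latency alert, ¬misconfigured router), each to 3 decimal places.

Pr(DDoS attack | latency alert) ≈ 0.324; Pr(DDoS attack | latency alert, ¬misconfigured router) ≈ 0.547

For the numerator, keep only DDoS attack=true terms: 0.045172 + 0.053022 = 0.098194
Normalizer over all consistent configurations: 0.07*0.796*0.671 + 0.64*0.796*0.329 + 0.33*0.204*0.671 + 0.79*0.204*0.329 = 0.303188
P(DDoS attack | latency alert) = 0.098194/0.303188 ≈ 0.324

With the extra evidence:
Weight on DDoS attack=true, given the evidence: 0.33·0.204 = 0.067320
The normalizing constant is 0.07·0.796 + 0.33·0.204 = 0.123040
P(DDoS attack | latency alert, ¬misconfigured router) = 0.067320/0.123040 ≈ 0.547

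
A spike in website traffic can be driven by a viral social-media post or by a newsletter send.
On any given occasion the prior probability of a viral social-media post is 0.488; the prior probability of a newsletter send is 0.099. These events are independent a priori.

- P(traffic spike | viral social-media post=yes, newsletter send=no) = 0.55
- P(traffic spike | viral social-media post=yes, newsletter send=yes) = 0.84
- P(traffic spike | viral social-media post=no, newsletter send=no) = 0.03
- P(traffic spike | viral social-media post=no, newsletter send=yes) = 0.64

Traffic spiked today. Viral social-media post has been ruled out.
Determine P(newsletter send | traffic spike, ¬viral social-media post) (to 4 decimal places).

Sum P(traffic spike|·) weighted by the priors over both values of newsletter send:
  P(traffic spike | ¬viral social-media post) = 0.03·0.901 + 0.64·0.099
        = 0.027030 + 0.063360 = 0.090390
The terms with newsletter send present sum to 0.063360, so
  P(newsletter send | traffic spike, ¬viral social-media post) = 0.063360 / 0.090390 ≈ 0.7010

P(newsletter send | traffic spike, ¬viral social-media post) ≈ 0.7010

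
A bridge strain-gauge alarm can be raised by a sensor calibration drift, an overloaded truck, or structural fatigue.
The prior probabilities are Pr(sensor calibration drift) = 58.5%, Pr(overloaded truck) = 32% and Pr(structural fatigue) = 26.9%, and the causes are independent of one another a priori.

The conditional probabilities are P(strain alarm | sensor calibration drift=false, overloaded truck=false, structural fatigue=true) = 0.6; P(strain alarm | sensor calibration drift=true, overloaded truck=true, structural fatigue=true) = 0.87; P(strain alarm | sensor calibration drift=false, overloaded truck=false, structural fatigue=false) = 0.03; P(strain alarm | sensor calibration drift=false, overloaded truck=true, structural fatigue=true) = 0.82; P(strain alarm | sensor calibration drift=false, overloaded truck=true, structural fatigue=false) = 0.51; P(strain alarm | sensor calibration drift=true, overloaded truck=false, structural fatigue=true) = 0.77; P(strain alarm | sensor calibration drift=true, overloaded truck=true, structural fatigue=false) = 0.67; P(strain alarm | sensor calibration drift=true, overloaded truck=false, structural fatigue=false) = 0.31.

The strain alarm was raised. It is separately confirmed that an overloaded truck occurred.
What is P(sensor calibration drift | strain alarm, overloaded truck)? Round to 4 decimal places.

P(sensor calibration drift | strain alarm, overloaded truck) ≈ 0.6323

Weight on sensor calibration drift=true, given the evidence: 0.286515 + 0.136908 = 0.423423
Normalizer over all consistent configurations: 0.51*0.415*0.731 + 0.82*0.415*0.269 + 0.67*0.585*0.731 + 0.87*0.585*0.269 = 0.669680
P(sensor calibration drift | strain alarm, overloaded truck) = 0.423423/0.669680 ≈ 0.6323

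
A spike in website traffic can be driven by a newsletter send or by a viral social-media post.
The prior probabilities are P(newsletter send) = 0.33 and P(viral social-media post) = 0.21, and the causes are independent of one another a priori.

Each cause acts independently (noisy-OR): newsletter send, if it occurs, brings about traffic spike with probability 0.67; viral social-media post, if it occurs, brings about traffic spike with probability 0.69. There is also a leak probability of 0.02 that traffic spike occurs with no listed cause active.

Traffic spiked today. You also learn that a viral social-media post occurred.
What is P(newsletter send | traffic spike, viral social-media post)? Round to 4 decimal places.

P(newsletter send | traffic spike, viral social-media post) ≈ 0.3890

Under noisy-OR, P(traffic spike | causes) = 1 − (1−0.02)·∏(1−qᵢ) over the active causes.
For the numerator, keep only newsletter send=true terms: 0.899746×0.33 = 0.296916
Denominator P(traffic spike | viral social-media post): 0.6962×0.67 + 0.899746×0.33 = 0.763370
Posterior = 0.296916 / 0.763370 ≈ 0.3890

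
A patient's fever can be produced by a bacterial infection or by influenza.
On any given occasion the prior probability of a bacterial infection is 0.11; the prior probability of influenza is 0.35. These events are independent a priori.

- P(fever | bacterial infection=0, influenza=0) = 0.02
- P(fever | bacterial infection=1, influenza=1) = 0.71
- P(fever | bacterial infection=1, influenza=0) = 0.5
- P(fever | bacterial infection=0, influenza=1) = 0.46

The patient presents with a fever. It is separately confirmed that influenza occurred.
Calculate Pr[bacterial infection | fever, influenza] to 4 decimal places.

Numerator (weight on configurations with bacterial infection): 0.71×0.11 = 0.078100
The normalizing constant is 0.46×0.89 + 0.71×0.11 = 0.487500
P(bacterial infection | fever, influenza) = 0.078100/0.487500 ≈ 0.1602

Pr[bacterial infection | fever, influenza] ≈ 0.1602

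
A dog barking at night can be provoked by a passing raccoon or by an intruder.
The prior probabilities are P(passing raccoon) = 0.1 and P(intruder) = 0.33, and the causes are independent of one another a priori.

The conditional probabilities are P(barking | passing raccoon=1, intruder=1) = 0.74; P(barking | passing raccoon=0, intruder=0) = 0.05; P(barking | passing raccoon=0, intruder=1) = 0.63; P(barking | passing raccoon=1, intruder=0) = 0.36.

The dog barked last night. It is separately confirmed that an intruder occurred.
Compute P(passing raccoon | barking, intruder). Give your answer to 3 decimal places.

P(passing raccoon | barking, intruder) ≈ 0.115

Enumerate both values of passing raccoon and weight by the priors:
  P(barking | intruder) = 0.63·0.9 + 0.74·0.1
        = 0.567000 + 0.074000 = 0.641000
Keeping only the passing raccoon-present terms gives 0.074000, so
  P(passing raccoon | barking, intruder) = 0.074000 / 0.641000 ≈ 0.115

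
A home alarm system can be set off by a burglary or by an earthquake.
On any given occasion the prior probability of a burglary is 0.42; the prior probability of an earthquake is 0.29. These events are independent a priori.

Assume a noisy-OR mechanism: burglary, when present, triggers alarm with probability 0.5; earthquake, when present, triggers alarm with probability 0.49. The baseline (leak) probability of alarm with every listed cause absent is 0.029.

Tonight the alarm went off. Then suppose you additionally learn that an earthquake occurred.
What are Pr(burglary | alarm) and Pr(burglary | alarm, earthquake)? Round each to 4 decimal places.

Under noisy-OR, P(alarm | causes) = 1 − (1−0.029)·∏(1−qᵢ) over the active causes.
P(alarm) = 0.029×0.58×0.71 + 0.50479×0.58×0.29 + 0.5145×0.42×0.71 + 0.752395×0.42×0.29 = 0.011942 + 0.084906 + 0.153424 + 0.091642 = 0.341914
Of this, 0.245066 comes from 0.153424 + 0.091642 (the burglary=true cases).
P(burglary | alarm) = 0.245066 / 0.341914 ≈ 0.7167

Now also conditioning on earthquake=true:
For the numerator, keep only burglary=true terms: 0.752395×0.42 = 0.316006
Normalizer over all consistent configurations: 0.50479×0.58 + 0.752395×0.42 = 0.608784
P(burglary | alarm, earthquake) = 0.316006/0.608784 ≈ 0.5191
This is intercausal reasoning (explaining away): once earthquake accounts for the alarm, burglary becomes less likely.

Pr(burglary | alarm) ≈ 0.7167; Pr(burglary | alarm, earthquake) ≈ 0.5191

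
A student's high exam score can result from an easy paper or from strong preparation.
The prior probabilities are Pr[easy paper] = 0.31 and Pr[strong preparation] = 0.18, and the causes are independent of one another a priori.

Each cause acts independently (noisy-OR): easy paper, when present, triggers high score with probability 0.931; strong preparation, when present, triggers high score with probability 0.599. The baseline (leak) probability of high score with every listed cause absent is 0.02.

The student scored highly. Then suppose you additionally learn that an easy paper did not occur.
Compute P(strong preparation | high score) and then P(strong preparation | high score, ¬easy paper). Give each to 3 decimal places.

Under noisy-OR, P(high score | causes) = 1 − (1−0.02)·∏(1−qᵢ) over the active causes.
By total probability over the 4 (easy paper, strong preparation) configurations:
  P(high score) = 0.02×0.69×0.82 + 0.60702×0.69×0.18 + 0.93238×0.31×0.82 + 0.972884×0.31×0.18
        = 0.011316 + 0.075392 + 0.237011 + 0.054287 = 0.378006
The terms with strong preparation present sum to 0.129679, so
  P(strong preparation | high score) = 0.129679 / 0.378006 ≈ 0.343

With the extra evidence:
P(high score | ¬easy paper) = 0.02·0.82 + 0.60702·0.18 = 0.016400 + 0.109264 = 0.125664
The strong preparation-present share is 0.60702·0.18 = 0.109264.
Hence the posterior is 0.109264/0.125664 ≈ 0.869.
Ruling out easy paper raises the posterior on strong preparation — the flip side of explaining away.

P(strong preparation | high score) ≈ 0.343; P(strong preparation | high score, ¬easy paper) ≈ 0.869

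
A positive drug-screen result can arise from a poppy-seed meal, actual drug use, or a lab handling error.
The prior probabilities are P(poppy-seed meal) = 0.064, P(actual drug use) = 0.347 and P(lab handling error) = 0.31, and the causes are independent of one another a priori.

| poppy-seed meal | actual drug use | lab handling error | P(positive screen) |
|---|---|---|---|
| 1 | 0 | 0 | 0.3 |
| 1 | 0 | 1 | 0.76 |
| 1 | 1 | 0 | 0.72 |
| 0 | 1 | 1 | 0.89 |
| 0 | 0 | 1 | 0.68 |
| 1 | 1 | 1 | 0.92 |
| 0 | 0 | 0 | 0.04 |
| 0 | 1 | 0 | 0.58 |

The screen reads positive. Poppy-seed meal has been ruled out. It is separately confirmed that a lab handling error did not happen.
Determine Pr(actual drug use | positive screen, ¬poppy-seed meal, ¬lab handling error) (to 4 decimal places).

Pr(actual drug use | positive screen, ¬poppy-seed meal, ¬lab handling error) ≈ 0.8851

Numerator (weight on configurations with actual drug use): 0.58*0.347 = 0.201260
Normalizer over all consistent configurations: 0.04*0.653 + 0.58*0.347 = 0.227380
Posterior = 0.201260 / 0.227380 ≈ 0.8851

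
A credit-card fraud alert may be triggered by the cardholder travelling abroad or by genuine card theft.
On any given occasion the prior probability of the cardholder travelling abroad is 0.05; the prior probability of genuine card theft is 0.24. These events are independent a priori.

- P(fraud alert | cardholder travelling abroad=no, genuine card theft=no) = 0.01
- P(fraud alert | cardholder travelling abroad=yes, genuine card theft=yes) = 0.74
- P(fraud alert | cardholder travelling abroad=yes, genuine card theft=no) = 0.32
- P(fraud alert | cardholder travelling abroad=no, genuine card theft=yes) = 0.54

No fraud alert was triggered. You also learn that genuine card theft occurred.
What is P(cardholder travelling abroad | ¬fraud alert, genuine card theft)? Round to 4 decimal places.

Weight on cardholder travelling abroad=true, given the evidence: 0.26×0.05 = 0.013000
Denominator P(¬fraud alert | genuine card theft): 0.46×0.95 + 0.26×0.05 = 0.450000
Posterior = 0.013000 / 0.450000 ≈ 0.0289

P(cardholder travelling abroad | ¬fraud alert, genuine card theft) ≈ 0.0289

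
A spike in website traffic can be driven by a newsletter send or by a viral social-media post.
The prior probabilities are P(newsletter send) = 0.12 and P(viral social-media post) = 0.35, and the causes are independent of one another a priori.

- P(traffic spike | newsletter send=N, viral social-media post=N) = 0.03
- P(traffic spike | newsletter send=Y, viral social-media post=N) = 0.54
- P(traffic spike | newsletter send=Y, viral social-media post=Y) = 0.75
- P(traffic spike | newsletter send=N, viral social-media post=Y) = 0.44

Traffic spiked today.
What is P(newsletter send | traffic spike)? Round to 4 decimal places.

P(newsletter send | traffic spike) ≈ 0.3253

By total probability over the 4 (newsletter send, viral social-media post) configurations:
  P(traffic spike) = 0.03·0.88·0.65 + 0.44·0.88·0.35 + 0.54·0.12·0.65 + 0.75·0.12·0.35
        = 0.017160 + 0.135520 + 0.042120 + 0.031500 = 0.226300
Configurations with newsletter send contribute 0.073620, so
  P(newsletter send | traffic spike) = 0.073620 / 0.226300 ≈ 0.3253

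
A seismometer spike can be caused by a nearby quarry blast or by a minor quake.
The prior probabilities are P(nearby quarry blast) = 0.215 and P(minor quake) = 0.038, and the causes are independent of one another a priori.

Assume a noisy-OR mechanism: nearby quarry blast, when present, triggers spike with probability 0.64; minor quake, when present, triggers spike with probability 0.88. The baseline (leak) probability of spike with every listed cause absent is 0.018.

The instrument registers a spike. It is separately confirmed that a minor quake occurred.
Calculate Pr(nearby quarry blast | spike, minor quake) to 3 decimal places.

Pr(nearby quarry blast | spike, minor quake) ≈ 0.229

Under noisy-OR, P(spike | causes) = 1 − (1−0.018)·∏(1−qᵢ) over the active causes.
P(spike | minor quake) = 0.88216·0.785 + 0.957578·0.215 = 0.692496 + 0.205879 = 0.898375
Of this, 0.205879 comes from 0.957578·0.215 (the nearby quarry blast=true cases).
Hence the posterior is 0.205879/0.898375 ≈ 0.229.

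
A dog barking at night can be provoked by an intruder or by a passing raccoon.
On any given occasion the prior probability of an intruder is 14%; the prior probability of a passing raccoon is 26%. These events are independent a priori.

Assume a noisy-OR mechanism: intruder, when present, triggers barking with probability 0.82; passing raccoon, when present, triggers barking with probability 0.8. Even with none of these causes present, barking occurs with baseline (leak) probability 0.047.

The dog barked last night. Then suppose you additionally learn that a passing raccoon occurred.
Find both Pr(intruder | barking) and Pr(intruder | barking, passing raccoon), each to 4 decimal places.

Pr(intruder | barking) ≈ 0.3645; Pr(intruder | barking, passing raccoon) ≈ 0.1626

Under noisy-OR, P(barking | causes) = 1 − (1−0.047)·∏(1−qᵢ) over the active causes.
P(barking) = 0.047×0.86×0.74 + 0.8094×0.86×0.26 + 0.82846×0.14×0.74 + 0.965692×0.14×0.26 = 0.029911 + 0.180982 + 0.085828 + 0.035151 = 0.331872
The intruder-present share is 0.085828 + 0.035151 = 0.120979.
Hence the posterior is 0.120979/0.331872 ≈ 0.3645.

Now condition on the additional information:
Weight on intruder=true, given the evidence: 0.965692×0.14 = 0.135197
The normalizing constant is 0.8094×0.86 + 0.965692×0.14 = 0.831281
P(intruder | barking, passing raccoon) = 0.135197/0.831281 ≈ 0.1626
— passing raccoon explains away the evidence for intruder.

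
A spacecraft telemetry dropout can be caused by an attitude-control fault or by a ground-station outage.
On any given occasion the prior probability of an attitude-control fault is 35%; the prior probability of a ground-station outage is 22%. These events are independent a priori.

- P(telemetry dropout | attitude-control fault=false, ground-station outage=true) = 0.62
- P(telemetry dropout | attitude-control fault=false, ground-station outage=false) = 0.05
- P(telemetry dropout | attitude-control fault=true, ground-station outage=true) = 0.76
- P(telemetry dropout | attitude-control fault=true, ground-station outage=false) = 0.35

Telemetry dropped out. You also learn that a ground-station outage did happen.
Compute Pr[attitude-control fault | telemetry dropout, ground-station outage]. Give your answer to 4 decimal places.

P(telemetry dropout | ground-station outage) = 0.62*0.65 + 0.76*0.35 = 0.403000 + 0.266000 = 0.669000
Of this, 0.266000 comes from 0.76*0.35 (the attitude-control fault=true cases).
P(attitude-control fault | telemetry dropout, ground-station outage) = 0.266000 / 0.669000 ≈ 0.3976

Pr[attitude-control fault | telemetry dropout, ground-station outage] ≈ 0.3976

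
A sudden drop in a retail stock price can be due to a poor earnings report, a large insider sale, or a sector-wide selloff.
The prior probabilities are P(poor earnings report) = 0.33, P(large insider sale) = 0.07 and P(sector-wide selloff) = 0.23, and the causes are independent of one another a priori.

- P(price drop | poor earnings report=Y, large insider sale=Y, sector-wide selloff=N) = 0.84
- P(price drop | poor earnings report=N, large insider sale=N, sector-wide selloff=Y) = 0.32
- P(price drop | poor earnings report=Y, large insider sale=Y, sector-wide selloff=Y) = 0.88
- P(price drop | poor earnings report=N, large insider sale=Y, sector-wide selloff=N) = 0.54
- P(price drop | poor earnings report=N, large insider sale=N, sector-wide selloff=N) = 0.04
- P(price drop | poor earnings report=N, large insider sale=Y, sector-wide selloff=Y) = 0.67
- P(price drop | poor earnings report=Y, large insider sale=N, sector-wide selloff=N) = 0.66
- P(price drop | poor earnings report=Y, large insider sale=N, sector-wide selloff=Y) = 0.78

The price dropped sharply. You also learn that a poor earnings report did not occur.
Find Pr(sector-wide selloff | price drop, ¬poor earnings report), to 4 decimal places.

P(price drop | ¬poor earnings report) = 0.04*0.93*0.77 + 0.32*0.93*0.23 + 0.54*0.07*0.77 + 0.67*0.07*0.23 = 0.028644 + 0.068448 + 0.029106 + 0.010787 = 0.136985
Restricting to configurations with sector-wide selloff present: 0.068448 + 0.010787 = 0.079235.
So P(sector-wide selloff | price drop, ¬poor earnings report) = 0.079235/0.136985 ≈ 0.5784.

Pr(sector-wide selloff | price drop, ¬poor earnings report) ≈ 0.5784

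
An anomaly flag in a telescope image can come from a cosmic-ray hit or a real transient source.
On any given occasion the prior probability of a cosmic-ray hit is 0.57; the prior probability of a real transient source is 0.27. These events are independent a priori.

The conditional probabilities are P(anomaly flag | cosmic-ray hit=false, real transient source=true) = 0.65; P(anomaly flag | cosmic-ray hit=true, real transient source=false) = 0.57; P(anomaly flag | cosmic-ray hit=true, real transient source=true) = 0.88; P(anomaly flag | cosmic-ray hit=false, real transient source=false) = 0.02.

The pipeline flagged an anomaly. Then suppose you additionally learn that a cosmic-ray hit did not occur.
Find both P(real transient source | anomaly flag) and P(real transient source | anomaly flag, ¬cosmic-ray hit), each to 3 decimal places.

Enumerate the 4 (cosmic-ray hit, real transient source) configurations and weight by the priors:
  P(anomaly flag) = 0.02·0.43·0.73 + 0.65·0.43·0.27 + 0.57·0.57·0.73 + 0.88·0.57·0.27
        = 0.006278 + 0.075465 + 0.237177 + 0.135432 = 0.454352
Keeping only the real transient source-present terms gives 0.210897, so
  P(real transient source | anomaly flag) = 0.210897 / 0.454352 ≈ 0.464

Now also conditioning on cosmic-ray hit≠true:
Weight on real transient source=true, given the evidence: 0.65·0.27 = 0.175500
The normalizing constant is 0.02·0.73 + 0.65·0.27 = 0.190100
P(real transient source | anomaly flag, ¬cosmic-ray hit) = 0.175500/0.190100 ≈ 0.923
Ruling out cosmic-ray hit raises the posterior on real transient source — the flip side of explaining away.

P(real transient source | anomaly flag) ≈ 0.464; P(real transient source | anomaly flag, ¬cosmic-ray hit) ≈ 0.923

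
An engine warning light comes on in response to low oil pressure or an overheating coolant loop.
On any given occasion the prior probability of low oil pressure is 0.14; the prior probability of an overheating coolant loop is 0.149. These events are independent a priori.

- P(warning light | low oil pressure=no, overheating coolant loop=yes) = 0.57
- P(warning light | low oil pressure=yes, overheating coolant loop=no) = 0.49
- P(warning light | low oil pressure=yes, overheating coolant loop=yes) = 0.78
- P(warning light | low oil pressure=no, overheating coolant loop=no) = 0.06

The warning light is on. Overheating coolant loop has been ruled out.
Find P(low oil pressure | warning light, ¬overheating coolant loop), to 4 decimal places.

P(low oil pressure | warning light, ¬overheating coolant loop) ≈ 0.5707

By total probability over both values of low oil pressure:
  P(warning light | ¬overheating coolant loop) = 0.06·0.86 + 0.49·0.14
        = 0.051600 + 0.068600 = 0.120200
Keeping only the low oil pressure-present terms gives 0.068600, so
  P(low oil pressure | warning light, ¬overheating coolant loop) = 0.068600 / 0.120200 ≈ 0.5707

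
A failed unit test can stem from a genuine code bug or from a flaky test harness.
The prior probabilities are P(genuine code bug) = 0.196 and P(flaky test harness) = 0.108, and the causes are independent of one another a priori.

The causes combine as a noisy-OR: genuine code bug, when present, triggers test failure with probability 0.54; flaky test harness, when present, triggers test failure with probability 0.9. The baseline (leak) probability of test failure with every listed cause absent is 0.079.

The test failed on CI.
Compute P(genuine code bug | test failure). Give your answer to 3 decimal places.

Under noisy-OR, P(test failure | causes) = 1 − (1−0.079)·∏(1−qᵢ) over the active causes.
Enumerate the 4 (genuine code bug, flaky test harness) configurations and weight by the priors:
  P(test failure) = 0.079*0.804*0.892 + 0.9079*0.804*0.108 + 0.57634*0.196*0.892 + 0.957634*0.196*0.108
        = 0.056656 + 0.078835 + 0.100763 + 0.020271 = 0.256525
Keeping only the genuine code bug-present terms gives 0.121034, so
  P(genuine code bug | test failure) = 0.121034 / 0.256525 ≈ 0.472

P(genuine code bug | test failure) ≈ 0.472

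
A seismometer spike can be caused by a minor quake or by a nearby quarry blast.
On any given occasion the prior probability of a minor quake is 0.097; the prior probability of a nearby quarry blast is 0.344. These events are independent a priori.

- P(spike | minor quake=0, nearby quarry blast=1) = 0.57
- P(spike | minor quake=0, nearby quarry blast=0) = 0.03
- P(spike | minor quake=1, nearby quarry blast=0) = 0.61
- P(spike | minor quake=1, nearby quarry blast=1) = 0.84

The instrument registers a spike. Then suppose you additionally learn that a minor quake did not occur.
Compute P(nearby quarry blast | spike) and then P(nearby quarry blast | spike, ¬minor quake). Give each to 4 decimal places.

Enumerate the 4 (minor quake, nearby quarry blast) configurations and weight by the priors:
  P(spike) = 0.03*0.903*0.656 + 0.57*0.903*0.344 + 0.61*0.097*0.656 + 0.84*0.097*0.344
        = 0.017771 + 0.177060 + 0.038816 + 0.028029 = 0.261676
Keeping only the nearby quarry blast-present terms gives 0.205089, so
  P(nearby quarry blast | spike) = 0.205089 / 0.261676 ≈ 0.7838

With the extra evidence:
Weight on nearby quarry blast=true, given the evidence: 0.57×0.344 = 0.196080
Normalizer over all consistent configurations: 0.03×0.656 + 0.57×0.344 = 0.215760
Posterior = 0.196080 / 0.215760 ≈ 0.9088
Ruling out minor quake raises the posterior on nearby quarry blast — the flip side of explaining away.

P(nearby quarry blast | spike) ≈ 0.7838; P(nearby quarry blast | spike, ¬minor quake) ≈ 0.9088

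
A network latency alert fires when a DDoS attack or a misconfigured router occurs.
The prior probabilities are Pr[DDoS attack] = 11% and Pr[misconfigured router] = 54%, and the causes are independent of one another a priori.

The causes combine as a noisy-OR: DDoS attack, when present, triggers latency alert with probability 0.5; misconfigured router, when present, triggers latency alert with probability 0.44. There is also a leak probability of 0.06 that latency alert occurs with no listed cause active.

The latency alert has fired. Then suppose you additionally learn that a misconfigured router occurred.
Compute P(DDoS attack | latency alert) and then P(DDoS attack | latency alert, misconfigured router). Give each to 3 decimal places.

P(DDoS attack | latency alert) ≈ 0.219; P(DDoS attack | latency alert, misconfigured router) ≈ 0.161

Under noisy-OR, P(latency alert | causes) = 1 − (1−0.06)·∏(1−qᵢ) over the active causes.
P(latency alert) = 0.06×0.89×0.46 + 0.4736×0.89×0.54 + 0.53×0.11×0.46 + 0.7368×0.11×0.54 = 0.024564 + 0.227612 + 0.026818 + 0.043766 = 0.322760
The DDoS attack-present share is 0.026818 + 0.043766 = 0.070584.
So P(DDoS attack | latency alert) = 0.070584/0.322760 ≈ 0.219.

Now also conditioning on misconfigured router=true:
P(latency alert | misconfigured router) = 0.4736*0.89 + 0.7368*0.11 = 0.421504 + 0.081048 = 0.502552
The DDoS attack-present share is 0.7368*0.11 = 0.081048.
P(DDoS attack | latency alert, misconfigured router) = 0.081048 / 0.502552 ≈ 0.161
— misconfigured router explains away the evidence for DDoS attack.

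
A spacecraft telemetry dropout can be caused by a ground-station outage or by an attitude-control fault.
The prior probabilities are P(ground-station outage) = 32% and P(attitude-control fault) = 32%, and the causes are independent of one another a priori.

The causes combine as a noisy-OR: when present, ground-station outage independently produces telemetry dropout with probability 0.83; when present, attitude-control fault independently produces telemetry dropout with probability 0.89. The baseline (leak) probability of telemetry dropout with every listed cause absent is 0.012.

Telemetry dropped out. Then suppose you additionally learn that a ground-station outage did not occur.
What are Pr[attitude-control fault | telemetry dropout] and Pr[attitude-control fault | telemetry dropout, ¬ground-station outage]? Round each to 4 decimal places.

Under noisy-OR, P(telemetry dropout | causes) = 1 − (1−0.012)·∏(1−qᵢ) over the active causes.
Sum P(telemetry dropout|·) weighted by the priors over the 4 (ground-station outage, attitude-control fault) configurations:
  P(telemetry dropout) = 0.012·0.68·0.68 + 0.89132·0.68·0.32 + 0.83204·0.32·0.68 + 0.981524·0.32·0.32
        = 0.005549 + 0.193951 + 0.181052 + 0.100508 = 0.481060
Keeping only the attitude-control fault-present terms gives 0.294459, so
  P(attitude-control fault | telemetry dropout) = 0.294459 / 0.481060 ≈ 0.6121

With the extra evidence:
Weight on attitude-control fault=true, given the evidence: 0.89132×0.32 = 0.285222
Normalizer over all consistent configurations: 0.012×0.68 + 0.89132×0.32 = 0.293382
Posterior = 0.285222 / 0.293382 ≈ 0.9722

Pr[attitude-control fault | telemetry dropout] ≈ 0.6121; Pr[attitude-control fault | telemetry dropout, ¬ground-station outage] ≈ 0.9722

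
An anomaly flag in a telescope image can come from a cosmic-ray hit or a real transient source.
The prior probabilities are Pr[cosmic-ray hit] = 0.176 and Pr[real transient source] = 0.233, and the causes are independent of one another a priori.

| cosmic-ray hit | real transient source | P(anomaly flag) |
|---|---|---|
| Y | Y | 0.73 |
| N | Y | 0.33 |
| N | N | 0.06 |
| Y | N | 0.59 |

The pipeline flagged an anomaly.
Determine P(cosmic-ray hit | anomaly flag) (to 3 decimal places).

Weight on cosmic-ray hit=true, given the evidence: 0.079645 + 0.029936 = 0.109581
Denominator P(anomaly flag): 0.06*0.824*0.767 + 0.33*0.824*0.233 + 0.59*0.176*0.767 + 0.73*0.176*0.233 = 0.210858
P(cosmic-ray hit | anomaly flag) = 0.109581/0.210858 ≈ 0.520

P(cosmic-ray hit | anomaly flag) ≈ 0.520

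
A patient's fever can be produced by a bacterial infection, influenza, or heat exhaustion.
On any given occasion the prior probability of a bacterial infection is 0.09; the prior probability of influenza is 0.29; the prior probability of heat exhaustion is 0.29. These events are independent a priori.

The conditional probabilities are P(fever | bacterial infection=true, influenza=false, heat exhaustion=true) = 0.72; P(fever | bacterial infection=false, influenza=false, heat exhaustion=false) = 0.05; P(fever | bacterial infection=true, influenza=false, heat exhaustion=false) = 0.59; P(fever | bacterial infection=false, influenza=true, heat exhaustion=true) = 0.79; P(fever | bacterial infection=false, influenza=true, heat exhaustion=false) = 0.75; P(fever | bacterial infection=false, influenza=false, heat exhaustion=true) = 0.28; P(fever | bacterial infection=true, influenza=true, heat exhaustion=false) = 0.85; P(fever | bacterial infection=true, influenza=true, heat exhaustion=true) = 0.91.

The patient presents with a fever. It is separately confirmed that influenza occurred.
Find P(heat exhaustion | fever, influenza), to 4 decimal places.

P(fever | influenza) = 0.75·0.91·0.71 + 0.79·0.91·0.29 + 0.85·0.09·0.71 + 0.91·0.09·0.29 = 0.484575 + 0.208481 + 0.054315 + 0.023751 = 0.771122
The heat exhaustion-present share is 0.208481 + 0.023751 = 0.232232.
So P(heat exhaustion | fever, influenza) = 0.232232/0.771122 ≈ 0.3012.

P(heat exhaustion | fever, influenza) ≈ 0.3012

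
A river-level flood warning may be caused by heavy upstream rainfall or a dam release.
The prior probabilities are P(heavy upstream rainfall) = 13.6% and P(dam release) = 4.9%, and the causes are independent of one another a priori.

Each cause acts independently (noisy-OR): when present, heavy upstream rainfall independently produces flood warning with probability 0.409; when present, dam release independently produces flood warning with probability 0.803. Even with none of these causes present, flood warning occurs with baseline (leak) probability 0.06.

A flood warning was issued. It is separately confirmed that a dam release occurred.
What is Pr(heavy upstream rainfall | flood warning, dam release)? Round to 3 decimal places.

Under noisy-OR, P(flood warning | causes) = 1 − (1−0.06)·∏(1−qᵢ) over the active causes.
Numerator (weight on configurations with heavy upstream rainfall): 0.890559*0.136 = 0.121116
The normalizing constant is 0.81482*0.864 + 0.890559*0.136 = 0.825120
Posterior = 0.121116 / 0.825120 ≈ 0.147

Pr(heavy upstream rainfall | flood warning, dam release) ≈ 0.147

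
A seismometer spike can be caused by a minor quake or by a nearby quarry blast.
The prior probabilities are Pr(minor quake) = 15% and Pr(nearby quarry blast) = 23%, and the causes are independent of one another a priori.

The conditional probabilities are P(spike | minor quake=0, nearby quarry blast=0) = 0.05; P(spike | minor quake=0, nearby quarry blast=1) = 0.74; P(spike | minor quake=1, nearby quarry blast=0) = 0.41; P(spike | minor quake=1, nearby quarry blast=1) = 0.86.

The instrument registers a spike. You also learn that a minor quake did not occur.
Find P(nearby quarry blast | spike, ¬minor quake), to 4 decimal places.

P(nearby quarry blast | spike, ¬minor quake) ≈ 0.8155

Enumerate both values of nearby quarry blast and weight by the priors:
  P(spike | ¬minor quake) = 0.05·0.77 + 0.74·0.23
        = 0.038500 + 0.170200 = 0.208700
Keeping only the nearby quarry blast-present terms gives 0.170200, so
  P(nearby quarry blast | spike, ¬minor quake) = 0.170200 / 0.208700 ≈ 0.8155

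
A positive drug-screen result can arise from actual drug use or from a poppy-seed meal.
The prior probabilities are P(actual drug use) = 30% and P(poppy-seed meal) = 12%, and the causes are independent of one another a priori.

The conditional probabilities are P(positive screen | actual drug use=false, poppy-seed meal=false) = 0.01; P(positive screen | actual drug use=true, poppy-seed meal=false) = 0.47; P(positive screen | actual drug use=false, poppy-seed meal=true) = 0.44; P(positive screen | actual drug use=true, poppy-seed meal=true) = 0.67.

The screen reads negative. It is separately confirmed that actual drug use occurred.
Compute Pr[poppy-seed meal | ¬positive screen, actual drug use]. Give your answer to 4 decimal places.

Pr[poppy-seed meal | ¬positive screen, actual drug use] ≈ 0.0783

Enumerate both values of poppy-seed meal and weight by the priors:
  P(¬positive screen | actual drug use) = 0.53*0.88 + 0.33*0.12
        = 0.466400 + 0.039600 = 0.506000
The terms with poppy-seed meal present sum to 0.039600, so
  P(poppy-seed meal | ¬positive screen, actual drug use) = 0.039600 / 0.506000 ≈ 0.0783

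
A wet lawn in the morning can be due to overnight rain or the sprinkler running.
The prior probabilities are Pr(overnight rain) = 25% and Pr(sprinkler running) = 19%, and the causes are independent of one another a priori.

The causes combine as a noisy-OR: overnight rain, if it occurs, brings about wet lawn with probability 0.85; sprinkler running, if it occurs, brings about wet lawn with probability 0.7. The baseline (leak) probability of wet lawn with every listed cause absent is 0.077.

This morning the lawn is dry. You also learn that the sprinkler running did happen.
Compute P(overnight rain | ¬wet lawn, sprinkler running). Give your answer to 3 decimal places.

P(overnight rain | ¬wet lawn, sprinkler running) ≈ 0.048

Under noisy-OR, P(wet lawn | causes) = 1 − (1−0.077)·∏(1−qᵢ) over the active causes.
Numerator (weight on configurations with overnight rain): 0.041535×0.25 = 0.010384
Normalizer over all consistent configurations: 0.2769×0.75 + 0.041535×0.25 = 0.218059
P(overnight rain | ¬wet lawn, sprinkler running) = 0.010384/0.218059 ≈ 0.048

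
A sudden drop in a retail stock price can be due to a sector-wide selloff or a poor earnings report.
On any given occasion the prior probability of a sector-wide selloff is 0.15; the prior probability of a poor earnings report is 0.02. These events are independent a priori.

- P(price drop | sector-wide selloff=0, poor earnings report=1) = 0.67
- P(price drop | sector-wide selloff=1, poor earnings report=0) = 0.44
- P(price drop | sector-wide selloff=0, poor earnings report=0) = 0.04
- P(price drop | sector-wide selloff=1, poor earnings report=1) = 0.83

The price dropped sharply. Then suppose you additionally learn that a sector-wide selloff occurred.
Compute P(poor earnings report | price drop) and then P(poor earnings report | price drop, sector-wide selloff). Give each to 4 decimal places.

P(poor earnings report | price drop) ≈ 0.1241; P(poor earnings report | price drop, sector-wide selloff) ≈ 0.0371

P(price drop) = 0.04·0.85·0.98 + 0.67·0.85·0.02 + 0.44·0.15·0.98 + 0.83·0.15·0.02 = 0.033320 + 0.011390 + 0.064680 + 0.002490 = 0.111880
Of this, 0.013880 comes from 0.011390 + 0.002490 (the poor earnings report=true cases).
P(poor earnings report | price drop) = 0.013880 / 0.111880 ≈ 0.1241

Now condition on the additional information:
P(price drop | sector-wide selloff) = 0.44*0.98 + 0.83*0.02 = 0.431200 + 0.016600 = 0.447800
Of this, 0.016600 comes from 0.83*0.02 (the poor earnings report=true cases).
P(poor earnings report | price drop, sector-wide selloff) = 0.016600 / 0.447800 ≈ 0.0371
This is intercausal reasoning (explaining away): once sector-wide selloff accounts for the price drop, poor earnings report becomes less likely.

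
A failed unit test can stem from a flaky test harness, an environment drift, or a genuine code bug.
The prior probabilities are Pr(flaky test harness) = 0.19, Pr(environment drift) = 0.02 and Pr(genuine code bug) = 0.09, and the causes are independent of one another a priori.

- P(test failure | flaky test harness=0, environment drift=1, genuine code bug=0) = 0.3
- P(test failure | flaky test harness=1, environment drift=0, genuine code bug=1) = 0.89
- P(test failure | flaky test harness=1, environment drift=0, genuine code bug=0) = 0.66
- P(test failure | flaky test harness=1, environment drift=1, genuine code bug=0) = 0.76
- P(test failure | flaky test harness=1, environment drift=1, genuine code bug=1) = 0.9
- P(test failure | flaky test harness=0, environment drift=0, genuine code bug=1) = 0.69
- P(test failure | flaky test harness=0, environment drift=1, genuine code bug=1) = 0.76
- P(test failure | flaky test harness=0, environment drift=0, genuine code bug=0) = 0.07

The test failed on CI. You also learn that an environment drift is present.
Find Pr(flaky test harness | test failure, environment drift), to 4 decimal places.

Pr(flaky test harness | test failure, environment drift) ≈ 0.3468

P(test failure | environment drift) = 0.3×0.81×0.91 + 0.76×0.81×0.09 + 0.76×0.19×0.91 + 0.9×0.19×0.09 = 0.221130 + 0.055404 + 0.131404 + 0.015390 = 0.423328
The flaky test harness-present share is 0.131404 + 0.015390 = 0.146794.
Hence the posterior is 0.146794/0.423328 ≈ 0.3468.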